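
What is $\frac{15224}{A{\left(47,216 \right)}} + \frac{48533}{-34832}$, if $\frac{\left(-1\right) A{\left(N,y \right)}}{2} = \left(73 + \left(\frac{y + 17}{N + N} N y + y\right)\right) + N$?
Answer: $- \frac{375683171}{222054000} \approx -1.6919$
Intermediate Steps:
$A{\left(N,y \right)} = -146 - 2 N - 2 y - 2 y \left(\frac{17}{2} + \frac{y}{2}\right)$ ($A{\left(N,y \right)} = - 2 \left(\left(73 + \left(\frac{y + 17}{N + N} N y + y\right)\right) + N\right) = - 2 \left(\left(73 + \left(\frac{17 + y}{2 N} N y + y\right)\right) + N\right) = - 2 \left(\left(73 + \left(\left(\frac{17}{2} + \frac{y}{2}\right) y + y\right)\right) + N\right) = - 2 \left(\left(73 + \left(y \left(\frac{17}{2} + \frac{y}{2}\right) + y\right)\right) + N\right) = - 2 \left(\left(73 + \left(y + y \left(\frac{17}{2} + \frac{y}{2}\right)\right)\right) + N\right) = - 2 \left(\left(73 + y + y \left(\frac{17}{2} + \frac{y}{2}\right)\right) + N\right) = - 2 \left(73 + N + y + y \left(\frac{17}{2} + \frac{y}{2}\right)\right) = -146 - 2 N - 2 y - 2 y \left(\frac{17}{2} + \frac{y}{2}\right)$)
$\frac{15224}{A{\left(47,216 \right)}} + \frac{48533}{-34832} = \frac{15224}{-146 - 216^{2} - 4104 - 94} + \frac{48533}{-34832} = \frac{15224}{-146 - 46656 - 4104 - 94} + 48533 \left(- \frac{1}{34832}\right) = \frac{15224}{-146 - 46656 - 4104 - 94} - \frac{48533}{34832} = \frac{15224}{-51000} - \frac{48533}{34832} = 15224 \left(- \frac{1}{51000}\right) - \frac{48533}{34832} = - \frac{1903}{6375} - \frac{48533}{34832} = - \frac{375683171}{222054000}$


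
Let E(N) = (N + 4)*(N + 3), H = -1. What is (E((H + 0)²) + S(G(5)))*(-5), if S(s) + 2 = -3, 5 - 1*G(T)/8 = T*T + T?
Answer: -75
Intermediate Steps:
G(T) = 40 - 8*T - 8*T² (G(T) = 40 - 8*(T*T + T) = 40 - 8*(T² + T) = 40 - 8*(T + T²) = 40 + (-8*T - 8*T²) = 40 - 8*T - 8*T²)
S(s) = -5 (S(s) = -2 - 3 = -5)
E(N) = (3 + N)*(4 + N) (E(N) = (4 + N)*(3 + N) = (3 + N)*(4 + N))
(E((H + 0)²) + S(G(5)))*(-5) = ((12 + ((-1 + 0)²)² + 7*(-1 + 0)²) - 5)*(-5) = ((12 + ((-1)²)² + 7*(-1)²) - 5)*(-5) = ((12 + 1² + 7*1) - 5)*(-5) = ((12 + 1 + 7) - 5)*(-5) = (20 - 5)*(-5) = 15*(-5) = -75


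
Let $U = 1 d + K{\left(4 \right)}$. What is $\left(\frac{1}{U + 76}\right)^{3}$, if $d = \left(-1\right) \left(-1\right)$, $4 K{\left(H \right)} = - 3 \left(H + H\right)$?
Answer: $\frac{1}{357911} \approx 2.794 \cdot 10^{-6}$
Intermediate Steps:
$K{\left(H \right)} = - \frac{3 H}{2}$ ($K{\left(H \right)} = \frac{\left(-3\right) \left(H + H\right)}{4} = \frac{\left(-3\right) 2 H}{4} = \frac{\left(-6\right) H}{4} = - \frac{3 H}{2}$)
$d = 1$
$U = -5$ ($U = 1 \cdot 1 - 6 = 1 - 6 = -5$)
$\left(\frac{1}{U + 76}\right)^{3} = \left(\frac{1}{-5 + 76}\right)^{3} = \left(\frac{1}{71}\right)^{3} = \frac{1}{357911}$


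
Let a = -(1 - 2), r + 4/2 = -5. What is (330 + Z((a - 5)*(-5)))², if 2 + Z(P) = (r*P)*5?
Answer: 138384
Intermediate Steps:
r = -7 (r = -2 - 5 = -7)
a = 1 (a = -1*(-1) = 1)
Z(P) = -2 - 35*P (Z(P) = -2 - 7*P*5 = -2 - 35*P)
(330 + Z((a - 5)*(-5)))² = (330 + (-2 - 35*(1 - 5)*(-5)))² = (330 + (-2 - (-140)*(-5)))² = (330 + (-2 - 35*20))² = (330 + (-2 - 700))² = (330 - 702)² = (-372)² = 138384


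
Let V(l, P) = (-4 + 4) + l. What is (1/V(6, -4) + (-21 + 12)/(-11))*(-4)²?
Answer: 520/33 ≈ 15.758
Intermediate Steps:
V(l, P) = l (V(l, P) = 0 + l = l)
(1/V(6, -4) + (-21 + 12)/(-11))*(-4)² = (1/6 + (-21 + 12)/(-11))*(-4)² = (1*(⅙) - 9*(-1/11))*16 = (⅙ + 9/11)*16 = (65/66)*16 = 520/33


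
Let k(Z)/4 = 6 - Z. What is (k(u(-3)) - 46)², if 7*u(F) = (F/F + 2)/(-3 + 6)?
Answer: 24964/49 ≈ 509.47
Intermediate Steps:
u(F) = ⅐ (u(F) = ((F/F + 2)/(-3 + 6))/7 = ((1 + 2)/3)/7 = (3*(⅓))/7 = (⅐)*1 = ⅐)
k(Z) = 24 - 4*Z (k(Z) = 4*(6 - Z) = 24 - 4*Z)
(k(u(-3)) - 46)² = ((24 - 4*⅐) - 46)² = ((24 - 4/7) - 46)² = (164/7 - 46)² = (-158/7)² = 24964/49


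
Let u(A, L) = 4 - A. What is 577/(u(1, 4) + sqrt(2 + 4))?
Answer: 577 - 577*sqrt(6)/3 ≈ 105.88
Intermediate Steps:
577/(u(1, 4) + sqrt(2 + 4)) = 577/((4 - 1*1) + sqrt(2 + 4)) = 577/((4 - 1) + sqrt(6)) = 577/(3 + sqrt(6))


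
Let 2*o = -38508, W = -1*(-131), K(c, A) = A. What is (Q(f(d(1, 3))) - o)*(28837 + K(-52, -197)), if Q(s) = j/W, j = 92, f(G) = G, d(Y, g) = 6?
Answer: 72240562240/131 ≈ 5.5145e+8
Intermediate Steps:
W = 131
Q(s) = 92/131
o = -19254 (o = (½)*(-38508) = -19254)
(Q(f(d(1, 3))) - o)*(28837 + K(-52, -197)) = (92/131 - 1*(-19254))*(28837 - 197) = (92/131 + 19254)*28640 = (2522366/131)*28640 = 72240562240/131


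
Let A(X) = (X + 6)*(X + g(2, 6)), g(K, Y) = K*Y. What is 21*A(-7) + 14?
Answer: -91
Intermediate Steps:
A(X) = (6 + X)*(12 + X) (A(X) = (X + 6)*(X + 2*6) = (6 + X)*(X + 12) = (6 + X)*(12 + X))
21*A(-7) + 14 = 21*(72 + (-7)² + 18*(-7)) + 14 = 21*(72 + 49 - 126) + 14 = 21*(-5) + 14 = -105 + 14 = -91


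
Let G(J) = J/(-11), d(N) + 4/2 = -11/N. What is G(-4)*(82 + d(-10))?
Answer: 1622/55 ≈ 29.491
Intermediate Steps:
d(N) = -2 - 11/N
G(J) = -J/11 (G(J) = J*(-1/11) = -J/11)
G(-4)*(82 + d(-10)) = (-1/11*(-4))*(82 + (-2 - 11/(-10))) = 4*(82 + (-2 - 11*(-⅒)))/11 = 4*(82 + (-2 + 11/10))/11 = 4*(82 - 9/10)/11 = (4/11)*(811/10) = 1622/55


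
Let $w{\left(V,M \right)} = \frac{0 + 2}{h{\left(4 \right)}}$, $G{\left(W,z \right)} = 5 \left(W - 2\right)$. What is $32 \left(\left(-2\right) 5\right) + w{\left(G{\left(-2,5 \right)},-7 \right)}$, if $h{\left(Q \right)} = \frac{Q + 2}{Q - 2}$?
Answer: $- \frac{958}{3} \approx -319.33$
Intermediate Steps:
$h{\left(Q \right)} = \frac{2 + Q}{-2 + Q}$
$G{\left(W,z \right)} = -10 + 5 W$ ($G{\left(W,z \right)} = 5 \left(-2 + W\right) = -10 + 5 W$)
$w{\left(V,M \right)} = \frac{2}{3}$ ($w{\left(V,M \right)} = \frac{0 + 2}{\frac{1}{-2 + 4} \left(2 + 4\right)} = \frac{1}{\frac{1}{2} \cdot 6} \cdot 2 = \frac{1}{3} \cdot 2 = \frac{2}{3}$)
$32 \left(\left(-2\right) 5\right) + w{\left(G{\left(-2,5 \right)},-7 \right)} = 32 \left(\left(-2\right) 5\right) + \frac{2}{3} = 32 \left(-10\right) + \frac{2}{3} = -320 + \frac{2}{3} = - \frac{958}{3}$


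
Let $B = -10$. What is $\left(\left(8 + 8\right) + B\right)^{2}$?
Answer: $36$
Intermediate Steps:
$\left(\left(8 + 8\right) + B\right)^{2} = \left(\left(8 + 8\right) - 10\right)^{2} = \left(16 - 10\right)^{2} = 6^{2} = 36$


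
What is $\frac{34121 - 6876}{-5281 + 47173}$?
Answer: $\frac{27245}{41892} \approx 0.65036$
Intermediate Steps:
$\frac{34121 - 6876}{-5281 + 47173} = \frac{27245}{41892}$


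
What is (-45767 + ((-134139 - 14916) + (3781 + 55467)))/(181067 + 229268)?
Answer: -135574/410335 ≈ -0.33040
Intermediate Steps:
(-45767 + ((-134139 - 14916) + (3781 + 55467)))/(181067 + 229268) = (-45767 + (-149055 + 59248))/410335 = (-45767 - 89807)*(1/410335) = -135574*1/410335 = -135574/410335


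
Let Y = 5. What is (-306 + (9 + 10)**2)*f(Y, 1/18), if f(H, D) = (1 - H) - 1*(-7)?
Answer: 165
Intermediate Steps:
f(H, D) = 8 - H (f(H, D) = (1 - H) + 7 = 8 - H)
(-306 + (9 + 10)**2)*f(Y, 1/18) = (-306 + (9 + 10)**2)*(8 - 1*5) = (-306 + 19**2)*(8 - 5) = (-306 + 361)*3 = 55*3 = 165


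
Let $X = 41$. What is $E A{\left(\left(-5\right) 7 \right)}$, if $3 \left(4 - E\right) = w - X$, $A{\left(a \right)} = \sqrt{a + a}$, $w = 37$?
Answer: $\frac{16 i \sqrt{70}}{3} \approx 44.622 i$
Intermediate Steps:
$A{\left(a \right)} = \sqrt{2} \sqrt{a}$ ($A{\left(a \right)} = \sqrt{2 a} = \sqrt{2} \sqrt{a}$)
$E = \frac{16}{3}$ ($E = 4 - \frac{37 - 41}{3} = 4 - - \frac{4}{3} = 4 + \frac{4}{3} = \frac{16}{3} \approx 5.3333$)
$E A{\left(\left(-5\right) 7 \right)} = \frac{16 \sqrt{2} \sqrt{\left(-5\right) 7}}{3} = \frac{16 \sqrt{2} \sqrt{-35}}{3} = \frac{16 \sqrt{2} i \sqrt{35}}{3} = \frac{16 i \sqrt{70}}{3}$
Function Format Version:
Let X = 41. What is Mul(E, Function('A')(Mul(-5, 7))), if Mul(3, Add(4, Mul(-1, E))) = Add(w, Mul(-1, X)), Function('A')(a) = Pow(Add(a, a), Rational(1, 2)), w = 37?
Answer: Mul(Rational(16, 3), I, Pow(70, Rational(1, 2))) ≈ Mul(44.622, I)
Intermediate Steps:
Function('A')(a) = Mul(Pow(2, Rational(1, 2)), Pow(a, Rational(1, 2))) (Function('A')(a) = Pow(Mul(2, a), Rational(1, 2)) = Mul(Pow(2, Rational(1, 2)), Pow(a, Rational(1, 2))))
E = Rational(16, 3) (E = Add(4, Mul(Rational(-1, 3), Add(37, Mul(-1, 41)))) = Add(4, Mul(Rational(-1, 3), Add(37, -41))) = Add(4, Mul(Rational(-1, 3), -4)) = Add(4, Rational(4, 3)) = Rational(16, 3) ≈ 5.3333)
Mul(E, Function('A')(Mul(-5, 7))) = Mul(Rational(16, 3), Mul(Pow(2, Rational(1, 2)), Pow(Mul(-5, 7), Rational(1, 2)))) = Mul(Rational(16, 3), Mul(Pow(2, Rational(1, 2)), Pow(-35, Rational(1, 2)))) = Mul(Rational(16, 3), Mul(Pow(2, Rational(1, 2)), Mul(I, Pow(35, Rational(1, 2))))) = Mul(Rational(16, 3), Mul(I, Pow(70, Rational(1, 2)))) = Mul(Rational(16, 3), I, Pow(70, Rational(1, 2)))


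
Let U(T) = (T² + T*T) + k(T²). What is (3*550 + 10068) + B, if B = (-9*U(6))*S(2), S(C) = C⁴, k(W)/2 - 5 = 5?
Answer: -1530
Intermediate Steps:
k(W) = 20 (k(W) = 10 + 2*5 = 10 + 10 = 20)
U(T) = 20 + 2*T² (U(T) = (T² + T*T) + 20 = (T² + T²) + 20 = 2*T² + 20 = 20 + 2*T²)
B = -13248 (B = -9*(20 + 2*6²)*2⁴ = -9*(20 + 2*36)*16 = -9*(20 + 72)*16 = -9*92*16 = -828*16 = -13248)
(3*550 + 10068) + B = (3*550 + 10068) - 13248 = (1650 + 10068) - 13248 = 11718 - 13248 = -1530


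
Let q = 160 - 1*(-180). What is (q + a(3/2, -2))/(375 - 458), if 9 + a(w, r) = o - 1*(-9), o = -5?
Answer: -335/83 ≈ -4.0361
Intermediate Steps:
q = 340 (q = 160 + 180 = 340)
a(w, r) = -5 (a(w, r) = -9 + (-5 - 1*(-9)) = -9 + (-5 + 9) = -9 + 4 = -5)
(q + a(3/2, -2))/(375 - 458) = (340 - 5)/(375 - 458) = 335/(-83) = 335*(-1/83) = -335/83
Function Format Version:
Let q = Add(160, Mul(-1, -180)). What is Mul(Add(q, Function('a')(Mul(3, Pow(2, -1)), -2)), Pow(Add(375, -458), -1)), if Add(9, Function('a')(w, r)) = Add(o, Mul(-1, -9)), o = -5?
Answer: Rational(-335, 83) ≈ -4.0361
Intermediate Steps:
q = 340 (q = Add(160, 180) = 340)
Function('a')(w, r) = -5 (Function('a')(w, r) = Add(-9, Add(-5, Mul(-1, -9))) = Add(-9, Add(-5, 9)) = Add(-9, 4) = -5)
Mul(Add(q, Function('a')(Mul(3, Pow(2, -1)), -2)), Pow(Add(375, -458), -1)) = Mul(Add(340, -5), Pow(Add(375, -458), -1)) = Mul(335, Pow(-83, -1)) = Mul(335, Rational(-1, 83)) = Rational(-335, 83)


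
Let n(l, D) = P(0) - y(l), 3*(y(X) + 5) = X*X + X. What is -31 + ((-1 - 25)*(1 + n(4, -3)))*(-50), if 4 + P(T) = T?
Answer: -18293/3 ≈ -6097.7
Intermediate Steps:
P(T) = -4 + T
y(X) = -5 + X/3 + X²/3 (y(X) = -5 + (X*X + X)/3 = -5 + (X² + X)/3 = -5 + (X + X²)/3 = -5 + (X/3 + X²/3) = -5 + X/3 + X²/3)
n(l, D) = 1 - l/3 - l²/3 (n(l, D) = (-4 + 0) - (-5 + l/3 + l²/3) = -4 + (5 - l/3 - l²/3) = 1 - l/3 - l²/3)
-31 + ((-1 - 25)*(1 + n(4, -3)))*(-50) = -31 + ((-1 - 25)*(1 + (1 - ⅓*4 - ⅓*4²)))*(-50) = -31 - 26*(1 + (1 - 4/3 - ⅓*16))*(-50) = -31 - 26*(1 + (1 - 4/3 - 16/3))*(-50) = -31 - 26*(1 - 17/3)*(-50) = -31 - 26*(-14/3)*(-50) = -31 + (364/3)*(-50) = -31 - 18200/3 = -18293/3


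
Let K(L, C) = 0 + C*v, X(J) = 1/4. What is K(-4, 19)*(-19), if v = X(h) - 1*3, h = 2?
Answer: 3971/4 ≈ 992.75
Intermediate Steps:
X(J) = ¼
v = -11/4 (v = ¼ - 1*3 = ¼ - 3 = -11/4 ≈ -2.7500)
K(L, C) = -11*C/4 (K(L, C) = 0 + C*(-11/4) = 0 - 11*C/4 = -11*C/4)
K(-4, 19)*(-19) = -11/4*19*(-19) = -209/4*(-19) = 3971/4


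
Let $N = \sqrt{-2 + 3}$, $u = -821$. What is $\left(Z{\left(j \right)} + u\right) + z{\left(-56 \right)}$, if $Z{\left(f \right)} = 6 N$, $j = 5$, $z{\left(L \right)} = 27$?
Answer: $-788$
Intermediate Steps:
$N = 1$ ($N = \sqrt{1} = 1$)
$Z{\left(f \right)} = 6$ ($Z{\left(f \right)} = 6 \cdot 1 = 6$)
$\left(Z{\left(j \right)} + u\right) + z{\left(-56 \right)} = \left(6 - 821\right) + 27 = -815 + 27 = -788$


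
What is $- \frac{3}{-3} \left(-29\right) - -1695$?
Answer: $1666$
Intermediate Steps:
$- \frac{3}{-3} \left(-29\right) - -1695 = \left(-3\right) \left(- \frac{1}{3}\right) \left(-29\right) + 1695 = 1 \left(-29\right) + 1695 = -29 + 1695 = 1666$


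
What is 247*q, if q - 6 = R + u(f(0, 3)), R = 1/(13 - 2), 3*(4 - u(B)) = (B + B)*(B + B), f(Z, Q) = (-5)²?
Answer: -6710249/33 ≈ -2.0334e+5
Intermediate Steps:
f(Z, Q) = 25
u(B) = 4 - 4*B²/3 (u(B) = 4 - (B + B)*(B + B)/3 = 4 - 2*B*2*B/3 = 4 - 4*B²/3)
R = 1/11 ≈ 0.090909
q = -27167/33 (q = 6 + (1/11 + (4 - 4/3*25²)) = 6 + (1/11 + (4 - 4/3*625)) = 6 + (1/11 + (4 - 2500/3)) = 6 + (1/11 - 2488/3) = 6 - 27365/33 = -27167/33 ≈ -823.24)
247*q = 247*(-27167/33) = -6710249/33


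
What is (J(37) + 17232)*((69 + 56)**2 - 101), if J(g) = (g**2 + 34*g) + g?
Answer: 308865504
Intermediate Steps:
J(g) = g**2 + 35*g
(J(37) + 17232)*((69 + 56)**2 - 101) = (37*(35 + 37) + 17232)*((69 + 56)**2 - 101) = (37*72 + 17232)*(125**2 - 101) = (2664 + 17232)*(15625 - 101) = 19896*15524 = 308865504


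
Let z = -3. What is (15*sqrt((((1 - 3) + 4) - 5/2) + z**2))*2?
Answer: 15*sqrt(34) ≈ 87.464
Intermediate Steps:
(15*sqrt((((1 - 3) + 4) - 5/2) + z**2))*2 = (15*sqrt((((1 - 3) + 4) - 5/2) + (-3)**2))*2 = (15*sqrt(((-2 + 4) - 5/2) + 9))*2 = (15*sqrt((2 - 1*5/2) + 9))*2 = (15*sqrt((2 - 5/2) + 9))*2 = (15*sqrt(-1/2 + 9))*2 = (15*sqrt(17/2))*2 = (15*(sqrt(34)/2))*2 = (15*sqrt(34)/2)*2 = 15*sqrt(34)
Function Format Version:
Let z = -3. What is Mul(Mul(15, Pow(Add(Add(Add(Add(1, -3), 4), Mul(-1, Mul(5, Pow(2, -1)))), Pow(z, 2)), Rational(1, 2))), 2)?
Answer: Mul(15, Pow(34, Rational(1, 2))) ≈ 87.464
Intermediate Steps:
Mul(Mul(15, Pow(Add(Add(Add(Add(1, -3), 4), Mul(-1, Mul(5, Pow(2, -1)))), Pow(z, 2)), Rational(1, 2))), 2) = Mul(Mul(15, Pow(Add(Add(Add(Add(1, -3), 4), Mul(-1, Mul(5, Pow(2, -1)))), Pow(-3, 2)), Rational(1, 2))), 2) = Mul(Mul(15, Pow(Add(Add(Add(-2, 4), Mul(-1, Mul(5, Rational(1, 2)))), 9), Rational(1, 2))), 2) = Mul(Mul(15, Pow(Add(Add(2, Mul(-1, Rational(5, 2))), 9), Rational(1, 2))), 2) = Mul(Mul(15, Pow(Add(Add(2, Rational(-5, 2)), 9), Rational(1, 2))), 2) = Mul(Mul(15, Pow(Add(Rational(-1, 2), 9), Rational(1, 2))), 2) = Mul(Mul(15, Pow(Rational(17, 2), Rational(1, 2))), 2) = Mul(Mul(15, Mul(Rational(1, 2), Pow(34, Rational(1, 2)))), 2) = Mul(Mul(Rational(15, 2), Pow(34, Rational(1, 2))), 2) = Mul(15, Pow(34, Rational(1, 2)))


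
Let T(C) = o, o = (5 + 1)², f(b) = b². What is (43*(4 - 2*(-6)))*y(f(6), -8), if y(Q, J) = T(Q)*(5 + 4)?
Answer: 222912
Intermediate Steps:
o = 36 (o = 6² = 36)
T(C) = 36
y(Q, J) = 324 (y(Q, J) = 36*(5 + 4) = 36*9 = 324)
(43*(4 - 2*(-6)))*y(f(6), -8) = (43*(4 - 2*(-6)))*324 = (43*(4 + 12))*324 = (43*16)*324 = 688*324 = 222912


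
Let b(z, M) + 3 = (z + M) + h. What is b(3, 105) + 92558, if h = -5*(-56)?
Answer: 92943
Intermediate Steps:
h = 280
b(z, M) = 277 + M + z (b(z, M) = -3 + ((z + M) + 280) = -3 + ((M + z) + 280) = -3 + (280 + M + z) = 277 + M + z)
b(3, 105) + 92558 = (277 + 105 + 3) + 92558 = 385 + 92558 = 92943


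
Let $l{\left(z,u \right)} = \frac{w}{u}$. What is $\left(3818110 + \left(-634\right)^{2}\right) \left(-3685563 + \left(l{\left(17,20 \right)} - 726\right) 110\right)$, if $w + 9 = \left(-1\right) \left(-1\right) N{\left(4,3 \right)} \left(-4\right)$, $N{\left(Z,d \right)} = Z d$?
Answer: $-15891656568609$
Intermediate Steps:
$w = -57$ ($w = -9 + \left(-1\right) \left(-1\right) 4 \cdot 3 \left(-4\right) = -9 + 1 \cdot 12 \left(-4\right) = -9 + 12 \left(-4\right) = -9 - 48 = -57$)
$l{\left(z,u \right)} = - \frac{57}{u}$
$\left(3818110 + \left(-634\right)^{2}\right) \left(-3685563 + \left(l{\left(17,20 \right)} - 726\right) 110\right) = \left(3818110 + \left(-634\right)^{2}\right) \left(-3685563 + \left(- \frac{57}{20} - 726\right) 110\right) = \left(3818110 + 401956\right) \left(-3685563 + \left(\left(-57\right) \frac{1}{20} - 726\right) 110\right) = 4220066 \left(-3685563 + \left(- \frac{57}{20} - 726\right) 110\right) = 4220066 \left(-3685563 - \frac{160347}{2}\right) = 4220066 \left(- \frac{7531473}{2}\right) = -15891656568609$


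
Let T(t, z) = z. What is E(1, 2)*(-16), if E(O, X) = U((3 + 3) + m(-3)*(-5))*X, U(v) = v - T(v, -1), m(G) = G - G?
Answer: -224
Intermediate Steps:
m(G) = 0
U(v) = 1 + v (U(v) = v - 1*(-1) = v + 1 = 1 + v)
E(O, X) = 7*X (E(O, X) = (1 + ((3 + 3) + 0*(-5)))*X = (1 + (6 + 0))*X = (1 + 6)*X = 7*X)
E(1, 2)*(-16) = (7*2)*(-16) = 14*(-16) = -224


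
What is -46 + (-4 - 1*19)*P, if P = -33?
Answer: 713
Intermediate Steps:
-46 + (-4 - 1*19)*P = -46 + (-4 - 1*19)*(-33) = -46 + (-4 - 19)*(-33) = -46 - 23*(-33) = -46 + 759 = 713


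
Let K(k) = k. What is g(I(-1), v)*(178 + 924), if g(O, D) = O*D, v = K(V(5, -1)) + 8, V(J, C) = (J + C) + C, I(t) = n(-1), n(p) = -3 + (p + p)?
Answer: -60610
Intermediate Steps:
n(p) = -3 + 2*p
I(t) = -5 (I(t) = -3 + 2*(-1) = -3 - 2 = -5)
V(J, C) = J + 2*C (V(J, C) = (C + J) + C = J + 2*C)
v = 11 (v = (5 + 2*(-1)) + 8 = (5 - 2) + 8 = 3 + 8 = 11)
g(O, D) = D*O
g(I(-1), v)*(178 + 924) = (11*(-5))*(178 + 924) = -55*1102 = -60610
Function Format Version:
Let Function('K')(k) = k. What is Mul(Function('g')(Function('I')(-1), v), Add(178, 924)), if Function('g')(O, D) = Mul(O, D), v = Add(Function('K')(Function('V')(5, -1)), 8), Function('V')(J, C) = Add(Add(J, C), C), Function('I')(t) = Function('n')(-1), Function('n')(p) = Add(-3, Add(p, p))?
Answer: -60610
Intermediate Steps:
Function('n')(p) = Add(-3, Mul(2, p))
Function('I')(t) = -5 (Function('I')(t) = Add(-3, Mul(2, -1)) = Add(-3, -2) = -5)
Function('V')(J, C) = Add(J, Mul(2, C)) (Function('V')(J, C) = Add(Add(C, J), C) = Add(J, Mul(2, C)))
v = 11 (v = Add(Add(5, Mul(2, -1)), 8) = Add(Add(5, -2), 8) = Add(3, 8) = 11)
Function('g')(O, D) = Mul(D, O)
Mul(Function('g')(Function('I')(-1), v), Add(178, 924)) = Mul(Mul(11, -5), Add(178, 924)) = Mul(-55, 1102) = -60610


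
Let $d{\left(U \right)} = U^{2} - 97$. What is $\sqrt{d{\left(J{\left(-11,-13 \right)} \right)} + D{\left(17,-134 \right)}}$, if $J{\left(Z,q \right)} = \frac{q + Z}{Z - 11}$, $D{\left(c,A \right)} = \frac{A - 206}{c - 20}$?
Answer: $\frac{\sqrt{19083}}{33} \approx 4.1861$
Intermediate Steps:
$D{\left(c,A \right)} = \frac{-206 + A}{-20 + c}$
$J{\left(Z,q \right)} = \frac{Z + q}{-11 + Z}$
$d{\left(U \right)} = -97 + U^{2}$ ($d{\left(U \right)} = U^{2} - 97 = -97 + U^{2}$)
$\sqrt{d{\left(J{\left(-11,-13 \right)} \right)} + D{\left(17,-134 \right)}} = \sqrt{\left(-97 + \left(\frac{-11 - 13}{-11 - 11}\right)^{2}\right) + \frac{-206 - 134}{-20 + 17}} = \sqrt{\left(-97 + \left(\frac{1}{-22} \left(-24\right)\right)^{2}\right) + \frac{1}{-3} \left(-340\right)} = \sqrt{\left(-97 + \left(\left(- \frac{1}{22}\right) \left(-24\right)\right)^{2}\right) - - \frac{340}{3}} = \sqrt{\left(-97 + \left(\frac{12}{11}\right)^{2}\right) + \frac{340}{3}} = \sqrt{\left(-97 + \frac{144}{121}\right) + \frac{340}{3}} = \sqrt{- \frac{11593}{121} + \frac{340}{3}} = \sqrt{\frac{6361}{363}} = \frac{\sqrt{19083}}{33}$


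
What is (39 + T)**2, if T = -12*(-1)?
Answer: 2601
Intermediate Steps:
T = 12
(39 + T)**2 = (39 + 12)**2 = 51**2 = 2601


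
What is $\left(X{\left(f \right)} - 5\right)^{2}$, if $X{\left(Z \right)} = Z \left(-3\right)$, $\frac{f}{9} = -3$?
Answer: $5776$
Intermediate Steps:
$f = -27$ ($f = 9 \left(-3\right) = -27$)
$X{\left(Z \right)} = - 3 Z$
$\left(X{\left(f \right)} - 5\right)^{2} = \left(\left(-3\right) \left(-27\right) - 5\right)^{2} = \left(81 - 5\right)^{2} = 76^{2} = 5776$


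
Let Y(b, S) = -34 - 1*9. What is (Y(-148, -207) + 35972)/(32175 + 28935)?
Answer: 35929/61110 ≈ 0.58794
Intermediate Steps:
Y(b, S) = -43 (Y(b, S) = -34 - 9 = -43)
(Y(-148, -207) + 35972)/(32175 + 28935) = (-43 + 35972)/(32175 + 28935) = 35929/61110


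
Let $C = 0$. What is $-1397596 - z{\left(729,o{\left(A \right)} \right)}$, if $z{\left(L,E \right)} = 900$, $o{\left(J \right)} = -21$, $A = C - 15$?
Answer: $-1398496$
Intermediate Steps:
$A = -15$ ($A = 0 - 15 = -15$)
$-1397596 - z{\left(729,o{\left(A \right)} \right)} = -1397596 - 900 = -1398496$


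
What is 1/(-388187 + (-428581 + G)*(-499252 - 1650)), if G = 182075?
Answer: 1/123474960225 ≈ 8.0988e-12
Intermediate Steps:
1/(-388187 + (-428581 + G)*(-499252 - 1650)) = 1/(-388187 + (-428581 + 182075)*(-499252 - 1650)) = 1/(-388187 - 246506*(-500902)) = 1/(-388187 + 123475348412) = 1/123474960225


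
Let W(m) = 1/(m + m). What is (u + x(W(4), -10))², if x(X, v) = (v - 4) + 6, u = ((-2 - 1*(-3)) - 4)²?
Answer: 1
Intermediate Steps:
W(m) = 1/(2*m)
u = 9 (u = ((-2 + 3) - 4)² = (1 - 4)² = (-3)² = 9)
x(X, v) = 2 + v (x(X, v) = (-4 + v) + 6 = 2 + v)
(u + x(W(4), -10))² = (9 + (2 - 10))² = (9 - 8)² = 1² = 1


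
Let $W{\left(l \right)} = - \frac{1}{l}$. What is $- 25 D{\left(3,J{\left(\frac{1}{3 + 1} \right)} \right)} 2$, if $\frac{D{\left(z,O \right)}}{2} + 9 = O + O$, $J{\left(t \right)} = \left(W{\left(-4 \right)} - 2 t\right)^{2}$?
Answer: $\frac{1775}{2} \approx 887.5$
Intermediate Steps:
$J{\left(t \right)} = \left(\frac{1}{4} - 2 t\right)^{2}$ ($J{\left(t \right)} = \left(- \frac{1}{-4} - 2 t\right)^{2} = \left(\left(-1\right) \left(- \frac{1}{4}\right) - 2 t\right)^{2} = \left(\frac{1}{4} - 2 t\right)^{2}$)
$D{\left(z,O \right)} = -18 + 4 O$ ($D{\left(z,O \right)} = -18 + 2 \left(O + O\right) = -18 + 2 \cdot 2 O = -18 + 4 O$)
$- 25 D{\left(3,J{\left(\frac{1}{3 + 1} \right)} \right)} 2 = - 25 \left(-18 + 4 \frac{\left(-1 + \frac{8}{3 + 1}\right)^{2}}{16}\right) 2 = - 25 \left(-18 + 4 \frac{\left(-1 + \frac{8}{4}\right)^{2}}{16}\right) 2 = - 25 \left(-18 + 4 \frac{\left(-1 + 8 \cdot \frac{1}{4}\right)^{2}}{16}\right) 2 = - 25 \left(-18 + 4 \frac{\left(-1 + 2\right)^{2}}{16}\right) 2 = - 25 \left(-18 + 4 \frac{1^{2}}{16}\right) 2 = - 25 \left(-18 + 4 \cdot \frac{1}{16} \cdot 1\right) 2 = - 25 \left(-18 + 4 \cdot \frac{1}{16}\right) 2 = - 25 \left(-18 + \frac{1}{4}\right) 2 = \left(-25\right) \left(- \frac{71}{4}\right) 2 = \frac{1775}{4} \cdot 2 = \frac{1775}{2}$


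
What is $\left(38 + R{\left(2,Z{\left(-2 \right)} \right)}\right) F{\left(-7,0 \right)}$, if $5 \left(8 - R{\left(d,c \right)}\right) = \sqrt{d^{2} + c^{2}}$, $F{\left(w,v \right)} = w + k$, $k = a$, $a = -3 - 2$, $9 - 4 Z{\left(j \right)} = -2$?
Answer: $-552 + \frac{3 \sqrt{185}}{5} \approx -543.84$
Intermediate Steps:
$Z{\left(j \right)} = \frac{11}{4}$ ($Z{\left(j \right)} = \frac{9}{4} - - \frac{1}{2} = \frac{9}{4} + \frac{1}{2} = \frac{11}{4}$)
$a = -5$
$k = -5$
$F{\left(w,v \right)} = -5 + w$ ($F{\left(w,v \right)} = w - 5 = -5 + w$)
$R{\left(d,c \right)} = 8 - \frac{\sqrt{c^{2} + d^{2}}}{5}$ ($R{\left(d,c \right)} = 8 - \frac{\sqrt{d^{2} + c^{2}}}{5} = 8 - \frac{\sqrt{c^{2} + d^{2}}}{5}$)
$\left(38 + R{\left(2,Z{\left(-2 \right)} \right)}\right) F{\left(-7,0 \right)} = \left(38 + \left(8 - \frac{\sqrt{\left(\frac{11}{4}\right)^{2} + 2^{2}}}{5}\right)\right) \left(-5 - 7\right) = \left(38 + \left(8 - \frac{\sqrt{\frac{121}{16} + 4}}{5}\right)\right) \left(-12\right) = \left(38 + \left(8 - \frac{\sqrt{\frac{185}{16}}}{5}\right)\right) \left(-12\right) = \left(38 + \left(8 - \frac{\frac{1}{4} \sqrt{185}}{5}\right)\right) \left(-12\right) = \left(38 + \left(8 - \frac{\sqrt{185}}{20}\right)\right) \left(-12\right) = \left(46 - \frac{\sqrt{185}}{20}\right) \left(-12\right) = -552 + \frac{3 \sqrt{185}}{5}$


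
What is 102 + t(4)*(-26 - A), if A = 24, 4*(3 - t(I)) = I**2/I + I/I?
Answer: 29/2 ≈ 14.500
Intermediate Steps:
t(I) = 11/4 - I/4 (t(I) = 3 - (I**2/I + I/I)/4 = 3 - (I + 1)/4 = 3 - (1 + I)/4 = 3 + (-1/4 - I/4) = 11/4 - I/4)
102 + t(4)*(-26 - A) = 102 + (11/4 - 1/4*4)*(-26 - 1*24) = 102 + (11/4 - 1)*(-26 - 24) = 102 + (7/4)*(-50) = 102 - 175/2 = 29/2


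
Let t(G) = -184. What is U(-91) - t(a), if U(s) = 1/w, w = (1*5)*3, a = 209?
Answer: 2761/15 ≈ 184.07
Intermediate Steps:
w = 15 (w = 5*3 = 15)
U(s) = 1/15
U(-91) - t(a) = 1/15 - 1*(-184) = 1/15 + 184 = 2761/15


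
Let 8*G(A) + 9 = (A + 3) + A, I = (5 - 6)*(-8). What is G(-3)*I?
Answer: -12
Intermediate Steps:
I = 8 (I = -1*(-8) = 8)
G(A) = -¾ + A/4 (G(A) = -9/8 + ((A + 3) + A)/8 = -9/8 + ((3 + A) + A)/8 = -9/8 + (3 + 2*A)/8 = -9/8 + (3/8 + A/4) = -¾ + A/4)
G(-3)*I = (-¾ + (¼)*(-3))*8 = (-¾ - ¾)*8 = -3/2*8 = -12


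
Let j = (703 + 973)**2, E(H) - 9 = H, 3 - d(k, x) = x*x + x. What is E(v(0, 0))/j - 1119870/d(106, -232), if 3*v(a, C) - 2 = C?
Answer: 3145688471147/150530214864 ≈ 20.897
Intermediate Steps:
v(a, C) = 2/3 + C/3
d(k, x) = 3 - x - x**2 (d(k, x) = 3 - (x*x + x) = 3 - (x**2 + x) = 3 - (x + x**2) = 3 + (-x - x**2) = 3 - x - x**2)
E(H) = 9 + H
j = 2808976 (j = 1676**2 = 2808976)
E(v(0, 0))/j - 1119870/d(106, -232) = (9 + (2/3 + (1/3)*0))/2808976 - 1119870/(3 - 1*(-232) - 1*(-232)**2) = (9 + (2/3 + 0))*(1/2808976) - 1119870/(3 + 232 - 1*53824) = (9 + 2/3)*(1/2808976) - 1119870/(3 + 232 - 53824) = (29/3)*(1/2808976) - 1119870/(-53589) = 29/8426928 - 1119870*(-1/53589) = 29/8426928 + 373290/17863 = 3145688471147/150530214864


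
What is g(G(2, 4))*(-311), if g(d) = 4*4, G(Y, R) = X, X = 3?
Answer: -4976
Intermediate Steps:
G(Y, R) = 3
g(d) = 16
g(G(2, 4))*(-311) = 16*(-311) = -4976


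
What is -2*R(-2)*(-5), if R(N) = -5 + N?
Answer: -70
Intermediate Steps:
-2*R(-2)*(-5) = -2*(-5 - 2)*(-5) = -2*(-7)*(-5) = 14*(-5) = -70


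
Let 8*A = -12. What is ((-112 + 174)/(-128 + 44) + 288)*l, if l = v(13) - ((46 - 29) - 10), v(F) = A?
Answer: -205105/84 ≈ -2441.7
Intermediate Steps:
A = -3/2 (A = (⅛)*(-12) = -3/2 ≈ -1.5000)
v(F) = -3/2
l = -17/2 (l = -3/2 - ((46 - 29) - 10) = -3/2 - (17 - 10) = -3/2 - 1*7 = -3/2 - 7 = -17/2 ≈ -8.5000)
((-112 + 174)/(-128 + 44) + 288)*l = ((-112 + 174)/(-128 + 44) + 288)*(-17/2) = (62/(-84) + 288)*(-17/2) = (62*(-1/84) + 288)*(-17/2) = (-31/42 + 288)*(-17/2) = (12065/42)*(-17/2) = -205105/84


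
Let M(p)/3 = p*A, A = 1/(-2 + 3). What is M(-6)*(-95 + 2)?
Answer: 1674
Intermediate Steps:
A = 1 (A = 1/1 = 1)
M(p) = 3*p (M(p) = 3*(p*1) = 3*p)
M(-6)*(-95 + 2) = (3*(-6))*(-95 + 2) = -18*(-93) = 1674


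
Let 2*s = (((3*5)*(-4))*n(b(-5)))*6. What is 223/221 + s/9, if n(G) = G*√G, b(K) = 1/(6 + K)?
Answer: -4197/221 ≈ -18.991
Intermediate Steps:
n(G) = G^(3/2)
s = -180 (s = ((((3*5)*(-4))*(1/(6 - 5))^(3/2))*6)/2 = (((15*(-4))*(1/1)^(3/2))*6)/2 = (-60*1^(3/2)*6)/2 = (-60*1*6)/2 = (-60*6)/2 = (½)*(-360) = -180)
223/221 + s/9 = 223/221 - 180/9 = 223*(1/221) - 180*⅑ = 223/221 - 20 = -4197/221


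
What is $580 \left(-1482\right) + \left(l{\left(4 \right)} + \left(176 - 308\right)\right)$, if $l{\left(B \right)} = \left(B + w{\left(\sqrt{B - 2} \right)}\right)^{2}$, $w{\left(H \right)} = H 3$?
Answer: $-859658 + 24 \sqrt{2} \approx -8.5962 \cdot 10^{5}$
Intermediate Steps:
$w{\left(H \right)} = 3 H$
$l{\left(B \right)} = \left(B + 3 \sqrt{-2 + B}\right)^{2}$ ($l{\left(B \right)} = \left(B + 3 \sqrt{B - 2}\right)^{2} = \left(B + 3 \sqrt{-2 + B}\right)^{2}$)
$580 \left(-1482\right) + \left(l{\left(4 \right)} + \left(176 - 308\right)\right) = 580 \left(-1482\right) + \left(\left(4 + 3 \sqrt{-2 + 4}\right)^{2} + \left(176 - 308\right)\right) = -859560 + \left(\left(4 + 3 \sqrt{2}\right)^{2} + \left(176 - 308\right)\right) = -859560 - \left(132 - \left(4 + 3 \sqrt{2}\right)^{2}\right) = -859692 + \left(4 + 3 \sqrt{2}\right)^{2}$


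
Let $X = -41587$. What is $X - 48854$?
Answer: $-90441$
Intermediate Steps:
$X - 48854 = -41587 - 48854 = -90441$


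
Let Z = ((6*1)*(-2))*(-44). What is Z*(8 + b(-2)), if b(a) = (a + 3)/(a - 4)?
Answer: 4136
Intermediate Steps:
b(a) = (3 + a)/(-4 + a)
Z = 528 (Z = (6*(-2))*(-44) = -12*(-44) = 528)
Z*(8 + b(-2)) = 528*(8 + (3 - 2)/(-4 - 2)) = 528*(8 + 1/(-6)) = 528*(8 - 1/6*1) = 528*(8 - 1/6) = 528*(47/6) = 4136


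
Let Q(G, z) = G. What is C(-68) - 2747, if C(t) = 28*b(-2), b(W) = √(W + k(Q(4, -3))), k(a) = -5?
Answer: -2747 + 28*I*√7 ≈ -2747.0 + 74.081*I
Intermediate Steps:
b(W) = √(-5 + W) (b(W) = √(W - 5) = √(-5 + W))
C(t) = 28*I*√7 (C(t) = 28*√(-5 - 2) = 28*√(-7) = 28*(I*√7) = 28*I*√7)
C(-68) - 2747 = 28*I*√7 - 2747 = -2747 + 28*I*√7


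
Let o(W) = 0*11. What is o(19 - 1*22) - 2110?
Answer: -2110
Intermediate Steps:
o(W) = 0
o(19 - 1*22) - 2110 = 0 - 2110 = -2110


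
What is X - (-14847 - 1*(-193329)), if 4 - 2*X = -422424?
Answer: 32732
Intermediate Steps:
X = 211214 (X = 2 - 1/2*(-422424) = 2 + 211212 = 211214)
X - (-14847 - 1*(-193329)) = 211214 - (-14847 - 1*(-193329)) = 211214 - (-14847 + 193329) = 211214 - 1*178482 = 211214 - 178482 = 32732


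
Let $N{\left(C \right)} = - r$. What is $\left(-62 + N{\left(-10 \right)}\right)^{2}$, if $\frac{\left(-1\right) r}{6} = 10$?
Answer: $4$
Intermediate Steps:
$r = -60$ ($r = \left(-6\right) 10 = -60$)
$N{\left(C \right)} = 60$ ($N{\left(C \right)} = \left(-1\right) \left(-60\right) = 60$)
$\left(-62 + N{\left(-10 \right)}\right)^{2} = \left(-62 + 60\right)^{2} = \left(-2\right)^{2} = 4$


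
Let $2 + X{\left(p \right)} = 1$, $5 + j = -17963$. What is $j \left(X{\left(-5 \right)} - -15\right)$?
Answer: $-251552$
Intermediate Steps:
$j = -17968$ ($j = -5 - 17963 = -17968$)
$X{\left(p \right)} = -1$ ($X{\left(p \right)} = -2 + 1 = -1$)
$j \left(X{\left(-5 \right)} - -15\right) = - 17968 \left(-1 - -15\right) = - 17968 \left(-1 + 15\right) = \left(-17968\right) 14 = -251552$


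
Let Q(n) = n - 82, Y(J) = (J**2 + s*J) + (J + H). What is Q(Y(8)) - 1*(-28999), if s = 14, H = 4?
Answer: 29105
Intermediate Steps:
Y(J) = 4 + J**2 + 15*J (Y(J) = (J**2 + 14*J) + (J + 4) = (J**2 + 14*J) + (4 + J) = 4 + J**2 + 15*J)
Q(n) = -82 + n
Q(Y(8)) - 1*(-28999) = (-82 + (4 + 8**2 + 15*8)) - 1*(-28999) = (-82 + (4 + 64 + 120)) + 28999 = (-82 + 188) + 28999 = 106 + 28999 = 29105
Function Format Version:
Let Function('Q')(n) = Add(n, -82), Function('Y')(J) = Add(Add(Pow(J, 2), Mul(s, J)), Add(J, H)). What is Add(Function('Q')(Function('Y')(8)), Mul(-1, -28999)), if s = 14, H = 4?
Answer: 29105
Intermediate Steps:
Function('Y')(J) = Add(4, Pow(J, 2), Mul(15, J)) (Function('Y')(J) = Add(Add(Pow(J, 2), Mul(14, J)), Add(J, 4)) = Add(Add(Pow(J, 2), Mul(14, J)), Add(4, J)) = Add(4, Pow(J, 2), Mul(15, J)))
Function('Q')(n) = Add(-82, n)
Add(Function('Q')(Function('Y')(8)), Mul(-1, -28999)) = Add(Add(-82, Add(4, Pow(8, 2), Mul(15, 8))), Mul(-1, -28999)) = Add(Add(-82, Add(4, 64, 120)), 28999) = Add(Add(-82, 188), 28999) = Add(106, 28999) = 29105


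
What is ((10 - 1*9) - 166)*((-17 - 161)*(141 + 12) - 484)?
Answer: 4573470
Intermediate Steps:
((10 - 1*9) - 166)*((-17 - 161)*(141 + 12) - 484) = ((10 - 9) - 166)*(-178*153 - 484) = (1 - 166)*(-27234 - 484) = -165*(-27718) = 4573470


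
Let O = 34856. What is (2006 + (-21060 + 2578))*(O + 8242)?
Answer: -710082648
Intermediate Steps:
(2006 + (-21060 + 2578))*(O + 8242) = (2006 + (-21060 + 2578))*(34856 + 8242) = (2006 - 18482)*43098 = -16476*43098 = -710082648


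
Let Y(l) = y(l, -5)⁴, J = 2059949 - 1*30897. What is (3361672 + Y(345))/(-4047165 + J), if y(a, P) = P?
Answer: -3362297/2018113 ≈ -1.6661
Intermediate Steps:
J = 2029052 (J = 2059949 - 30897 = 2029052)
Y(l) = 625 (Y(l) = (-5)⁴ = 625)
(3361672 + Y(345))/(-4047165 + J) = (3361672 + 625)/(-4047165 + 2029052) = 3362297/(-2018113) = 3362297*(-1/2018113) = -3362297/2018113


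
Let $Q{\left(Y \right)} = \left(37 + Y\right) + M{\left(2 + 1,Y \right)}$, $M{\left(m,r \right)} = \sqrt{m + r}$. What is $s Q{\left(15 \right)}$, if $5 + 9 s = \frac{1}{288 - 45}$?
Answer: $- \frac{63128}{2187} - \frac{1214 \sqrt{2}}{729} \approx -31.22$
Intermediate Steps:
$Q{\left(Y \right)} = 37 + Y + \sqrt{3 + Y}$ ($Q{\left(Y \right)} = \left(37 + Y\right) + \sqrt{\left(2 + 1\right) + Y} = \left(37 + Y\right) + \sqrt{3 + Y} = 37 + Y + \sqrt{3 + Y}$)
$s = - \frac{1214}{2187}$ ($s = - \frac{5}{9} + \frac{1}{9 \left(288 - 45\right)} = - \frac{5}{9} + \frac{1}{9 \cdot 243} = - \frac{5}{9} + \frac{1}{9} \cdot \frac{1}{243} = - \frac{5}{9} + \frac{1}{2187} = - \frac{1214}{2187} \approx -0.5551$)
$s Q{\left(15 \right)} = - \frac{1214 \left(37 + 15 + \sqrt{3 + 15}\right)}{2187} = - \frac{1214 \left(37 + 15 + \sqrt{18}\right)}{2187} = - \frac{1214 \left(37 + 15 + 3 \sqrt{2}\right)}{2187} = - \frac{1214 \left(52 + 3 \sqrt{2}\right)}{2187} = - \frac{63128}{2187} - \frac{1214 \sqrt{2}}{729}$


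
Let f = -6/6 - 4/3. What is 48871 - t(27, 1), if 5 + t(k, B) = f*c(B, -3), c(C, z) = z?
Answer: 48869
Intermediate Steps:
f = -7/3 (f = -6*1/6 - 4*1/3 = -1 - 4/3 = -7/3 ≈ -2.3333)
t(k, B) = 2 (t(k, B) = -5 - 7/3*(-3) = -5 + 7 = 2)
48871 - t(27, 1) = 48871 - 1*2 = 48871 - 2 = 48869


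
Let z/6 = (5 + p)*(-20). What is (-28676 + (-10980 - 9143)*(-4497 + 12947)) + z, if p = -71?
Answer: -170060106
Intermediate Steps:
z = 7920 (z = 6*((5 - 71)*(-20)) = 6*(-66*(-20)) = 6*1320 = 7920)
(-28676 + (-10980 - 9143)*(-4497 + 12947)) + z = (-28676 + (-10980 - 9143)*(-4497 + 12947)) + 7920 = (-28676 - 20123*8450) + 7920 = (-28676 - 170039350) + 7920 = -170068026 + 7920 = -170060106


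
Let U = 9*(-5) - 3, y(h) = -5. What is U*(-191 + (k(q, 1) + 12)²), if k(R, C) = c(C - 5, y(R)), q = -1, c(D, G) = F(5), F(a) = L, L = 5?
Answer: -4704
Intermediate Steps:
F(a) = 5
c(D, G) = 5
k(R, C) = 5
U = -48 (U = -45 - 3 = -48)
U*(-191 + (k(q, 1) + 12)²) = -48*(-191 + (5 + 12)²) = -48*(-191 + 17²) = -48*(-191 + 289) = -48*98 = -4704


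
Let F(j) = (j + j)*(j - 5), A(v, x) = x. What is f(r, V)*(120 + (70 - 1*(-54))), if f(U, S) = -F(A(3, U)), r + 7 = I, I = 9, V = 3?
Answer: 2928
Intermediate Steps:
F(j) = 2*j*(-5 + j) (F(j) = (2*j)*(-5 + j) = 2*j*(-5 + j))
r = 2 (r = -7 + 9 = 2)
f(U, S) = -2*U*(-5 + U)
f(r, V)*(120 + (70 - 1*(-54))) = (2*2*(5 - 1*2))*(120 + (70 - 1*(-54))) = (2*2*(5 - 2))*(120 + (70 + 54)) = (2*2*3)*(120 + 124) = 12*244 = 2928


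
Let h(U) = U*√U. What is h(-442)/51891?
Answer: -442*I*√442/51891 ≈ -0.17908*I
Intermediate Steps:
h(U) = U^(3/2)
h(-442)/51891 = (-442)^(3/2)/51891 = -442*I*√442*(1/51891) = -442*I*√442/51891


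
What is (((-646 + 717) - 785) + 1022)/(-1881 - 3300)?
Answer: -28/471 ≈ -0.059448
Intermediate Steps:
(((-646 + 717) - 785) + 1022)/(-1881 - 3300) = ((71 - 785) + 1022)/(-5181) = (-714 + 1022)*(-1/5181) = 308*(-1/5181) = -28/471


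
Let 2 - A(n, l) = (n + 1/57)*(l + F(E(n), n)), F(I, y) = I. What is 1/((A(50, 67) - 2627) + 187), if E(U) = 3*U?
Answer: -57/757633 ≈ -7.5234e-5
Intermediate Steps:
A(n, l) = 2 - (1/57 + n)*(l + 3*n) (A(n, l) = 2 - (n + 1/57)*(l + 3*n) = 2 - (1/57 + n)*(l + 3*n))
1/((A(50, 67) - 2627) + 187) = 1/(((2 - 3*50**2 - 1/19*50 - 1/57*67 - 1*67*50) - 2627) + 187) = 1/(((2 - 3*2500 - 50/19 - 67/57 - 3350) - 2627) + 187) = 1/(((2 - 7500 - 50/19 - 67/57 - 3350) - 2627) + 187) = 1/((-618553/57 - 2627) + 187) = 1/(-768292/57 + 187) = 1/(-757633/57) = -57/757633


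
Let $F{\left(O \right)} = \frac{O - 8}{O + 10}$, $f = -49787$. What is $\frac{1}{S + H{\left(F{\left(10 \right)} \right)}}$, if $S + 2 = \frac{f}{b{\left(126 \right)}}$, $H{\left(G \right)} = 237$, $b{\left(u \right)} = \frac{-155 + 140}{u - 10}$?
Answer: $\frac{15}{5778817} \approx 2.5957 \cdot 10^{-6}$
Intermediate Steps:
$b{\left(u \right)} = - \frac{15}{-10 + u}$
$F{\left(O \right)} = \frac{-8 + O}{10 + O}$
$S = \frac{5775262}{15}$ ($S = -2 - \frac{49787}{\left(-15\right) \frac{1}{-10 + 126}} = -2 - \frac{49787}{\left(-15\right) \frac{1}{116}} = -2 - \frac{49787}{- \frac{15}{116}} = -2 - - \frac{5775292}{15} = -2 + \frac{5775292}{15} = \frac{5775262}{15} \approx 3.8502 \cdot 10^{5}$)
$\frac{1}{S + H{\left(F{\left(10 \right)} \right)}} = \frac{1}{\frac{5775262}{15} + 237} = \frac{1}{\frac{5778817}{15}} = \frac{15}{5778817}$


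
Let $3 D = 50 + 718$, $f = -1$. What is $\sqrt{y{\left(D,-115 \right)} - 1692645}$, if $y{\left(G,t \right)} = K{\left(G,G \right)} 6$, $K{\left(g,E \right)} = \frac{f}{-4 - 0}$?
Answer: $\frac{3 i \sqrt{752286}}{2} \approx 1301.0 i$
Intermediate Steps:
$D = 256$ ($D = \frac{50 + 718}{3} = \frac{1}{3} \cdot 768 = 256$)
$K{\left(g,E \right)} = \frac{1}{4}$ ($K{\left(g,E \right)} = - \frac{1}{-4 - 0} = - \frac{1}{-4 + 0} = - \frac{1}{-4} = \left(-1\right) \left(- \frac{1}{4}\right) = \frac{1}{4}$)
$y{\left(G,t \right)} = \frac{3}{2}$ ($y{\left(G,t \right)} = \frac{1}{4} \cdot 6 = \frac{3}{2}$)
$\sqrt{y{\left(D,-115 \right)} - 1692645} = \sqrt{\frac{3}{2} - 1692645} = \sqrt{- \frac{3385287}{2}} = \frac{3 i \sqrt{752286}}{2}$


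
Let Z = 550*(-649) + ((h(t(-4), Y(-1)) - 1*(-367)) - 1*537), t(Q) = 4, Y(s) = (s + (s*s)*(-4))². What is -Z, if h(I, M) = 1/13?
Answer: 4642559/13 ≈ 3.5712e+5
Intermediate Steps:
Y(s) = (s - 4*s²)² (Y(s) = (s + s²*(-4))² = (s - 4*s²)²)
h(I, M) = 1/13
Z = -4642559/13 (Z = 550*(-649) + ((1/13 - 1*(-367)) - 1*537) = -356950 + ((1/13 + 367) - 537) = -356950 + (4772/13 - 537) = -356950 - 2209/13 = -4642559/13 ≈ -3.5712e+5)
-Z = -1*(-4642559/13) = 4642559/13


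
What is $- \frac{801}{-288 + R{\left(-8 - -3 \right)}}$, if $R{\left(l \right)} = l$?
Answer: $\frac{801}{293} \approx 2.7338$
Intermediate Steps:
$- \frac{801}{-288 + R{\left(-8 - -3 \right)}} = - \frac{801}{-288 - 5} = - \frac{801}{-293} = \left(-801\right) \left(- \frac{1}{293}\right) = \frac{801}{293}$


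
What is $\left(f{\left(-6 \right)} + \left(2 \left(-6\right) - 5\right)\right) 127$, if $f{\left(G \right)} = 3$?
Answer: $-1778$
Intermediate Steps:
$\left(f{\left(-6 \right)} + \left(2 \left(-6\right) - 5\right)\right) 127 = \left(3 + \left(2 \left(-6\right) - 5\right)\right) 127 = \left(3 - 17\right) 127 = \left(-14\right) 127 = -1778$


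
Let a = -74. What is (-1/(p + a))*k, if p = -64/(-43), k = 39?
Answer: 1677/3118 ≈ 0.53784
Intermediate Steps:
p = 64/43 (p = -64*(-1/43) = 64/43 ≈ 1.4884)
(-1/(p + a))*k = (-1/(64/43 - 74))*39 = (-1/(-3118/43))*39 = -43/3118*(-1)*39 = (43/3118)*39 = 1677/3118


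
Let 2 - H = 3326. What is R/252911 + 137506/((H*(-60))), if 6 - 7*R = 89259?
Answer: 112818420721/176541994440 ≈ 0.63905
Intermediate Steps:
H = -3324 (H = 2 - 1*3326 = 2 - 3326 = -3324)
R = -89253/7 (R = 6/7 - 1/7*89259 = 6/7 - 89259/7 = -89253/7 ≈ -12750.)
R/252911 + 137506/((H*(-60))) = -89253/7/252911 + 137506/((-3324*(-60))) = -89253/7*1/252911 + 137506/199440 = -89253/1770377 + 137506*(1/199440) = -89253/1770377 + 68753/99720 = 112818420721/176541994440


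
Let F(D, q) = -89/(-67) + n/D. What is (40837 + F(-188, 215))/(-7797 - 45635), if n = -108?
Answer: -128601705/168257368 ≈ -0.76432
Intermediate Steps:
F(D, q) = 89/67 - 108/D (F(D, q) = -89/(-67) - 108/D = -89*(-1/67) - 108/D = 89/67 - 108/D)
(40837 + F(-188, 215))/(-7797 - 45635) = (40837 + (89/67 - 108/(-188)))/(-7797 - 45635) = (40837 + (89/67 - 108*(-1/188)))/(-53432) = (40837 + (89/67 + 27/47))*(-1/53432) = (40837 + 5992/3149)*(-1/53432) = (128601705/3149)*(-1/53432) = -128601705/168257368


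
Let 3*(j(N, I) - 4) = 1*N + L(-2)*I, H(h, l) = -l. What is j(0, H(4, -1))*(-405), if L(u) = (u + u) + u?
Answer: -810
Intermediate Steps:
L(u) = 3*u (L(u) = 2*u + u = 3*u)
j(N, I) = 4 - 2*I + N/3 (j(N, I) = 4 + (1*N + (3*(-2))*I)/3 = 4 + (N - 6*I)/3 = 4 + (-2*I + N/3) = 4 - 2*I + N/3)
j(0, H(4, -1))*(-405) = (4 - (-2)*(-1) + (⅓)*0)*(-405) = (4 - 2*1 + 0)*(-405) = (4 - 2 + 0)*(-405) = 2*(-405) = -810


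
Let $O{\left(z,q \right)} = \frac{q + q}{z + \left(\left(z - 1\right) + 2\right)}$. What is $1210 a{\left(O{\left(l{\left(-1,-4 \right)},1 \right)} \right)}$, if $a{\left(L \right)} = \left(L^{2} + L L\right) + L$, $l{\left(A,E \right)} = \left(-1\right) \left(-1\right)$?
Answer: $\frac{16940}{9} \approx 1882.2$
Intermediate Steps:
$l{\left(A,E \right)} = 1$
$O{\left(z,q \right)} = \frac{2 q}{1 + 2 z}$ ($O{\left(z,q \right)} = \frac{2 q}{z + \left(\left(-1 + z\right) + 2\right)} = \frac{2 q}{z + \left(1 + z\right)} = \frac{2 q}{1 + 2 z}$)
$a{\left(L \right)} = L + 2 L^{2}$ ($a{\left(L \right)} = \left(L^{2} + L^{2}\right) + L = 2 L^{2} + L = L + 2 L^{2}$)
$1210 a{\left(O{\left(l{\left(-1,-4 \right)},1 \right)} \right)} = 1210 \cdot 2 \cdot 1 \frac{1}{1 + 2 \cdot 1} \left(1 + 2 \cdot 2 \cdot 1 \frac{1}{1 + 2 \cdot 1}\right) = 1210 \cdot 2 \cdot 1 \frac{1}{1 + 2} \left(1 + 2 \cdot 2 \cdot 1 \frac{1}{1 + 2}\right) = 1210 \cdot 2 \cdot 1 \cdot \frac{1}{3} \left(1 + 2 \cdot 2 \cdot 1 \cdot \frac{1}{3}\right) = 1210 \frac{2 \left(1 + 2 \cdot \frac{2}{3}\right)}{3} = 1210 \frac{2 \left(1 + \frac{4}{3}\right)}{3} = 1210 \cdot \frac{2}{3} \cdot \frac{7}{3} = 1210 \cdot \frac{14}{9} = \frac{16940}{9}$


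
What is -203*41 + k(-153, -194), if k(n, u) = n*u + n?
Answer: 21206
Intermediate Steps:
k(n, u) = n + n*u
-203*41 + k(-153, -194) = -203*41 - 153*(1 - 194) = -8323 - 153*(-193) = -8323 + 29529 = 21206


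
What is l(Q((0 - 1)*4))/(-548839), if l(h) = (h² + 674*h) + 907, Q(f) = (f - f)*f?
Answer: -907/548839 ≈ -0.0016526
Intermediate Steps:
Q(f) = 0 (Q(f) = 0*f = 0)
l(h) = 907 + h² + 674*h
l(Q((0 - 1)*4))/(-548839) = (907 + 0² + 674*0)/(-548839) = (907 + 0 + 0)*(-1/548839) = 907*(-1/548839) = -907/548839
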